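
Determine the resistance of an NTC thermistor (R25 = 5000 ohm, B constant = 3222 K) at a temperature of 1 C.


NTC thermistor equation: Rt = R25 * exp(B * (1/T - 1/T25)).
T in Kelvin: 274.15 K, T25 = 298.15 K
1/T - 1/T25 = 1/274.15 - 1/298.15 = 0.00029362
B * (1/T - 1/T25) = 3222 * 0.00029362 = 0.946
Rt = 5000 * exp(0.946) = 12877.6 ohm

12877.6 ohm


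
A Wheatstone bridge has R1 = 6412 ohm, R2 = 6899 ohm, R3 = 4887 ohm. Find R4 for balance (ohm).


At balance: R1*R4 = R2*R3, so R4 = R2*R3/R1.
R4 = 6899 * 4887 / 6412
R4 = 33715413 / 6412
R4 = 5258.17 ohm

5258.17 ohm


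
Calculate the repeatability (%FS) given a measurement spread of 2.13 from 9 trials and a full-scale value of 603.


Repeatability = (spread / full scale) * 100%.
R = (2.13 / 603) * 100
R = 0.353 %FS

0.353 %FS


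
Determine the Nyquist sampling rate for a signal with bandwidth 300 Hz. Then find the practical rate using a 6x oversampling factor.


By Nyquist theorem, fs_min = 2 * fmax.
fs_min = 2 * 300 = 600 Hz
Practical rate = 6 * fs_min = 6 * 600 = 3600 Hz

fs_min = 600 Hz, fs_practical = 3600 Hz


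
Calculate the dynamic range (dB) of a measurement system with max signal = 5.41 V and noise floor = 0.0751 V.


Dynamic range = 20 * log10(Vmax / Vnoise).
DR = 20 * log10(5.41 / 0.0751)
DR = 20 * log10(72.04)
DR = 37.15 dB

37.15 dB


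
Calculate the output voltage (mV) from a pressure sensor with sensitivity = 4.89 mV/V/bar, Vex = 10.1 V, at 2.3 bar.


Output = sensitivity * Vex * P.
Vout = 4.89 * 10.1 * 2.3
Vout = 49.389 * 2.3
Vout = 113.59 mV

113.59 mV


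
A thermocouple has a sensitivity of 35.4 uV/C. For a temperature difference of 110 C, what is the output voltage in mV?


The thermocouple output V = sensitivity * dT.
V = 35.4 uV/C * 110 C
V = 3894.0 uV
V = 3.894 mV

3.894 mV


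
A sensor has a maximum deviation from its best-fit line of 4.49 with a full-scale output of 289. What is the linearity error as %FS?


Linearity error = (max deviation / full scale) * 100%.
Linearity = (4.49 / 289) * 100
Linearity = 1.554 %FS

1.554 %FS


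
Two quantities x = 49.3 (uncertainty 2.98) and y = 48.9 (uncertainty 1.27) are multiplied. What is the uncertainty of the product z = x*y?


For a product z = x*y, the relative uncertainty is:
uz/z = sqrt((ux/x)^2 + (uy/y)^2)
Relative uncertainties: ux/x = 2.98/49.3 = 0.060446
uy/y = 1.27/48.9 = 0.025971
z = 49.3 * 48.9 = 2410.8
uz = 2410.8 * sqrt(0.060446^2 + 0.025971^2) = 158.603

158.603


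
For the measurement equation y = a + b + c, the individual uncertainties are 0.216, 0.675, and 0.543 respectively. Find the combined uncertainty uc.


For a sum of independent quantities, uc = sqrt(u1^2 + u2^2 + u3^2).
uc = sqrt(0.216^2 + 0.675^2 + 0.543^2)
uc = sqrt(0.046656 + 0.455625 + 0.294849)
uc = 0.8928

0.8928


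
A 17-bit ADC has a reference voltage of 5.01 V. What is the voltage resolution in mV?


The resolution (LSB) of an ADC is Vref / 2^n.
LSB = 5.01 / 2^17
LSB = 5.01 / 131072
LSB = 3.822e-05 V = 0.03822327 mV

0.03822327 mV


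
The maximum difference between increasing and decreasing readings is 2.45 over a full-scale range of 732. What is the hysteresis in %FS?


Hysteresis = (max difference / full scale) * 100%.
H = (2.45 / 732) * 100
H = 0.335 %FS

0.335 %FS


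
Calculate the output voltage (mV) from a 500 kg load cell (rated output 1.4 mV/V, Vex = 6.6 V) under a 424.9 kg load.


Vout = rated_output * Vex * (load / capacity).
Vout = 1.4 * 6.6 * (424.9 / 500)
Vout = 1.4 * 6.6 * 0.8498
Vout = 7.852 mV

7.852 mV


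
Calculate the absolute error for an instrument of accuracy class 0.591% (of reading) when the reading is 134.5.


Absolute error = (accuracy% / 100) * reading.
Error = (0.591 / 100) * 134.5
Error = 0.00591 * 134.5
Error = 0.7949

0.7949


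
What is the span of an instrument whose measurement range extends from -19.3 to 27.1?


Span = upper range - lower range.
Span = 27.1 - (-19.3)
Span = 46.4

46.4


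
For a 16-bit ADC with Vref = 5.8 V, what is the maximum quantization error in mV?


The maximum quantization error is +/- LSB/2.
LSB = Vref / 2^n = 5.8 / 65536 = 8.85e-05 V
Max error = LSB / 2 = 8.85e-05 / 2 = 4.425e-05 V
Max error = 0.0443 mV

0.0443 mV


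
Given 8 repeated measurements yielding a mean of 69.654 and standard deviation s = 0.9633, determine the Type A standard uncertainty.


The standard uncertainty for Type A evaluation is u = s / sqrt(n).
u = 0.9633 / sqrt(8)
u = 0.9633 / 2.8284
u = 0.3406

0.3406


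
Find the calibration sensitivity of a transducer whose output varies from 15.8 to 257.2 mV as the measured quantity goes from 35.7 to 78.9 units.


Sensitivity = (y2 - y1) / (x2 - x1).
S = (257.2 - 15.8) / (78.9 - 35.7)
S = 241.4 / 43.2
S = 5.588 mV/unit

5.588 mV/unit


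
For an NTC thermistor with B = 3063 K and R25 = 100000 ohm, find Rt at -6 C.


NTC thermistor equation: Rt = R25 * exp(B * (1/T - 1/T25)).
T in Kelvin: 267.15 K, T25 = 298.15 K
1/T - 1/T25 = 1/267.15 - 1/298.15 = 0.0003892
B * (1/T - 1/T25) = 3063 * 0.0003892 = 1.1921
Rt = 100000 * exp(1.1921) = 329404.6 ohm

329404.6 ohm


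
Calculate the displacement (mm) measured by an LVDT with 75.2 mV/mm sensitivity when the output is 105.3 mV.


Displacement = Vout / sensitivity.
d = 105.3 / 75.2
d = 1.4 mm

1.4 mm


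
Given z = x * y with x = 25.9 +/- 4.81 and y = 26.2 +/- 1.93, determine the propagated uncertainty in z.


For a product z = x*y, the relative uncertainty is:
uz/z = sqrt((ux/x)^2 + (uy/y)^2)
Relative uncertainties: ux/x = 4.81/25.9 = 0.185714
uy/y = 1.93/26.2 = 0.073664
z = 25.9 * 26.2 = 678.6
uz = 678.6 * sqrt(0.185714^2 + 0.073664^2) = 135.574

135.574


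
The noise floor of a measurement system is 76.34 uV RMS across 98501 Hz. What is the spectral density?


Noise spectral density = Vrms / sqrt(BW).
NSD = 76.34 / sqrt(98501)
NSD = 76.34 / 313.8487
NSD = 0.2432 uV/sqrt(Hz)

0.2432 uV/sqrt(Hz)


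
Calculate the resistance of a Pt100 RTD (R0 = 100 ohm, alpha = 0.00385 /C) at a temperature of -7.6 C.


The RTD equation: Rt = R0 * (1 + alpha * T).
Rt = 100 * (1 + 0.00385 * -7.6)
Rt = 100 * (1 + -0.02926)
Rt = 100 * 0.97074
Rt = 97.074 ohm

97.074 ohm


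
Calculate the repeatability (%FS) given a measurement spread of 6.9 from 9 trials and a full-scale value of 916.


Repeatability = (spread / full scale) * 100%.
R = (6.9 / 916) * 100
R = 0.753 %FS

0.753 %FS


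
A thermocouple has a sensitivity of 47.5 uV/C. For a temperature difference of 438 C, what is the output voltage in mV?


The thermocouple output V = sensitivity * dT.
V = 47.5 uV/C * 438 C
V = 20805.0 uV
V = 20.805 mV

20.805 mV


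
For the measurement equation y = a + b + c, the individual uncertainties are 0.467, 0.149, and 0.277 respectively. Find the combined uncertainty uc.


For a sum of independent quantities, uc = sqrt(u1^2 + u2^2 + u3^2).
uc = sqrt(0.467^2 + 0.149^2 + 0.277^2)
uc = sqrt(0.218089 + 0.022201 + 0.076729)
uc = 0.563

0.563


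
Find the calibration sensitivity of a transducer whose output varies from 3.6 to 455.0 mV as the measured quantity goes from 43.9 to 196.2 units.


Sensitivity = (y2 - y1) / (x2 - x1).
S = (455.0 - 3.6) / (196.2 - 43.9)
S = 451.4 / 152.3
S = 2.9639 mV/unit

2.9639 mV/unit


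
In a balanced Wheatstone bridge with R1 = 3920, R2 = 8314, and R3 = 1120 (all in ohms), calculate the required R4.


At balance: R1*R4 = R2*R3, so R4 = R2*R3/R1.
R4 = 8314 * 1120 / 3920
R4 = 9311680 / 3920
R4 = 2375.43 ohm

2375.43 ohm


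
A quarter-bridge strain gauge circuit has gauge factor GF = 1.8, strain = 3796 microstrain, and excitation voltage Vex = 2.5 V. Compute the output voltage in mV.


Quarter bridge output: Vout = (GF * epsilon * Vex) / 4.
Vout = (1.8 * 3796e-6 * 2.5) / 4
Vout = 0.017082 / 4 V
Vout = 0.0042705 V = 4.2705 mV

4.2705 mV


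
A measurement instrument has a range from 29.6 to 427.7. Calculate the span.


Span = upper range - lower range.
Span = 427.7 - (29.6)
Span = 398.1

398.1


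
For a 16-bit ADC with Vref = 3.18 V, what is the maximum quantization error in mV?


The maximum quantization error is +/- LSB/2.
LSB = Vref / 2^n = 3.18 / 65536 = 4.852e-05 V
Max error = LSB / 2 = 4.852e-05 / 2 = 2.426e-05 V
Max error = 0.0243 mV

0.0243 mV


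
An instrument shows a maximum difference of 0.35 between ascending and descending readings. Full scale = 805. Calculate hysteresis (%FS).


Hysteresis = (max difference / full scale) * 100%.
H = (0.35 / 805) * 100
H = 0.043 %FS

0.043 %FS


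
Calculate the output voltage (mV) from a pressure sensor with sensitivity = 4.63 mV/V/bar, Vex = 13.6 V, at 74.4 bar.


Output = sensitivity * Vex * P.
Vout = 4.63 * 13.6 * 74.4
Vout = 62.968 * 74.4
Vout = 4684.82 mV

4684.82 mV


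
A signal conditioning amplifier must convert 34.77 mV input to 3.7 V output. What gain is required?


Gain = Vout / Vin (converting to same units).
G = 3.7 V / 34.77 mV
G = 3700.0 mV / 34.77 mV
G = 106.41

106.41


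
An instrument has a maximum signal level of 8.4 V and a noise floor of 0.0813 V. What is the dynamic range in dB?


Dynamic range = 20 * log10(Vmax / Vnoise).
DR = 20 * log10(8.4 / 0.0813)
DR = 20 * log10(103.32)
DR = 40.28 dB

40.28 dB


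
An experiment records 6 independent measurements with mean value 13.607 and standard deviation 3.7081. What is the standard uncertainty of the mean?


The standard uncertainty for Type A evaluation is u = s / sqrt(n).
u = 3.7081 / sqrt(6)
u = 3.7081 / 2.4495
u = 1.5138

1.5138


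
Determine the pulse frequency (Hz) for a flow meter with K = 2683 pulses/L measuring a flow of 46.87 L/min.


Frequency = K * Q / 60 (converting L/min to L/s).
f = 2683 * 46.87 / 60
f = 125752.21 / 60
f = 2095.87 Hz

2095.87 Hz


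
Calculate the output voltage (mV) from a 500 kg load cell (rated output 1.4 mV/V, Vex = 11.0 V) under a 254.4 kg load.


Vout = rated_output * Vex * (load / capacity).
Vout = 1.4 * 11.0 * (254.4 / 500)
Vout = 1.4 * 11.0 * 0.5088
Vout = 7.836 mV

7.836 mV


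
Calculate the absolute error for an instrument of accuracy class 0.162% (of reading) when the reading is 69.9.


Absolute error = (accuracy% / 100) * reading.
Error = (0.162 / 100) * 69.9
Error = 0.00162 * 69.9
Error = 0.1132

0.1132


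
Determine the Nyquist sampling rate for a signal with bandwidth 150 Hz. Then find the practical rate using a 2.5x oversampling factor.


By Nyquist theorem, fs_min = 2 * fmax.
fs_min = 2 * 150 = 300 Hz
Practical rate = 2.5 * fs_min = 2.5 * 300 = 750 Hz

fs_min = 300 Hz, fs_practical = 750 Hz


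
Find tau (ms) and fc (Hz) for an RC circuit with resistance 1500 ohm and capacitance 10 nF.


Time constant: tau = R * C.
tau = 1500 * 1.00e-08 = 1.5e-05 s
tau = 0.015 ms
Cutoff frequency: fc = 1 / (2*pi*R*C).
fc = 1 / (2*pi*1.5e-05) = 10610.33 Hz

tau = 0.015 ms, fc = 10610.33 Hz


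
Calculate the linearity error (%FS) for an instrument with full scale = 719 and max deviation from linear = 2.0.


Linearity error = (max deviation / full scale) * 100%.
Linearity = (2.0 / 719) * 100
Linearity = 0.278 %FS

0.278 %FS


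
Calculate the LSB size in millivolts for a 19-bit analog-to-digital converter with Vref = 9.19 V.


The resolution (LSB) of an ADC is Vref / 2^n.
LSB = 9.19 / 2^19
LSB = 9.19 / 524288
LSB = 1.753e-05 V = 0.01752853 mV

0.01752853 mV


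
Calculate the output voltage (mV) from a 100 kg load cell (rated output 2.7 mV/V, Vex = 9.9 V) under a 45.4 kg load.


Vout = rated_output * Vex * (load / capacity).
Vout = 2.7 * 9.9 * (45.4 / 100)
Vout = 2.7 * 9.9 * 0.454
Vout = 12.135 mV

12.135 mV


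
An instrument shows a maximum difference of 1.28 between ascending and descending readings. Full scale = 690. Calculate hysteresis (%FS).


Hysteresis = (max difference / full scale) * 100%.
H = (1.28 / 690) * 100
H = 0.186 %FS

0.186 %FS


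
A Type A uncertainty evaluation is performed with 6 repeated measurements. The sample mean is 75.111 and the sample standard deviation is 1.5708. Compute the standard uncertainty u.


The standard uncertainty for Type A evaluation is u = s / sqrt(n).
u = 1.5708 / sqrt(6)
u = 1.5708 / 2.4495
u = 0.6413

0.6413


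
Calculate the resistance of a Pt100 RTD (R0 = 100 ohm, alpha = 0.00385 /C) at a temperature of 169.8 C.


The RTD equation: Rt = R0 * (1 + alpha * T).
Rt = 100 * (1 + 0.00385 * 169.8)
Rt = 100 * (1 + 0.65373)
Rt = 100 * 1.65373
Rt = 165.373 ohm

165.373 ohm


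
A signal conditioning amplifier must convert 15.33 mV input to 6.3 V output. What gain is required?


Gain = Vout / Vin (converting to same units).
G = 6.3 V / 15.33 mV
G = 6300.0 mV / 15.33 mV
G = 410.96

410.96


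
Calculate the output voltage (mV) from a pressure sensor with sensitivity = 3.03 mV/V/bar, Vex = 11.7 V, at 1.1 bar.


Output = sensitivity * Vex * P.
Vout = 3.03 * 11.7 * 1.1
Vout = 35.451 * 1.1
Vout = 39.0 mV

39.0 mV


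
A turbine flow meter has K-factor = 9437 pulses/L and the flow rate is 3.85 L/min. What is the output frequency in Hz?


Frequency = K * Q / 60 (converting L/min to L/s).
f = 9437 * 3.85 / 60
f = 36332.45 / 60
f = 605.54 Hz

605.54 Hz


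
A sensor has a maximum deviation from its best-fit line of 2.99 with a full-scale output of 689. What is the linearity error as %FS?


Linearity error = (max deviation / full scale) * 100%.
Linearity = (2.99 / 689) * 100
Linearity = 0.434 %FS

0.434 %FS


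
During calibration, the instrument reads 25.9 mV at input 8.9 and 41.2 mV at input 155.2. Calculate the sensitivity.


Sensitivity = (y2 - y1) / (x2 - x1).
S = (41.2 - 25.9) / (155.2 - 8.9)
S = 15.3 / 146.3
S = 0.1046 mV/unit

0.1046 mV/unit


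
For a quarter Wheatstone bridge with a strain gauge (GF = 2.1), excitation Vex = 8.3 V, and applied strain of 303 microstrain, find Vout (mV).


Quarter bridge output: Vout = (GF * epsilon * Vex) / 4.
Vout = (2.1 * 303e-6 * 8.3) / 4
Vout = 0.00528129 / 4 V
Vout = 0.00132032 V = 1.3203 mV

1.3203 mV


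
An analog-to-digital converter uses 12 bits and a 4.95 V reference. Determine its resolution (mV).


The resolution (LSB) of an ADC is Vref / 2^n.
LSB = 4.95 / 2^12
LSB = 4.95 / 4096
LSB = 0.0012085 V = 1.20849609 mV

1.20849609 mV


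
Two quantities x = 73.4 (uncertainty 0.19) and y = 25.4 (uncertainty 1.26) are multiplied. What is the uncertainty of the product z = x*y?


For a product z = x*y, the relative uncertainty is:
uz/z = sqrt((ux/x)^2 + (uy/y)^2)
Relative uncertainties: ux/x = 0.19/73.4 = 0.002589
uy/y = 1.26/25.4 = 0.049606
z = 73.4 * 25.4 = 1864.4
uz = 1864.4 * sqrt(0.002589^2 + 0.049606^2) = 92.61

92.61


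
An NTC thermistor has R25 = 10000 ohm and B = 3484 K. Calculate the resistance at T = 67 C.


NTC thermistor equation: Rt = R25 * exp(B * (1/T - 1/T25)).
T in Kelvin: 340.15 K, T25 = 298.15 K
1/T - 1/T25 = 1/340.15 - 1/298.15 = -0.00041414
B * (1/T - 1/T25) = 3484 * -0.00041414 = -1.4429
Rt = 10000 * exp(-1.4429) = 2362.5 ohm

2362.5 ohm


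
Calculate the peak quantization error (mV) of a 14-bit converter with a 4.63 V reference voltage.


The maximum quantization error is +/- LSB/2.
LSB = Vref / 2^n = 4.63 / 16384 = 0.00028259 V
Max error = LSB / 2 = 0.00028259 / 2 = 0.0001413 V
Max error = 0.1413 mV

0.1413 mV


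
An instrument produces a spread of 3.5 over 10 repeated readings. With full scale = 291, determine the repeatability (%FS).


Repeatability = (spread / full scale) * 100%.
R = (3.5 / 291) * 100
R = 1.203 %FS

1.203 %FS


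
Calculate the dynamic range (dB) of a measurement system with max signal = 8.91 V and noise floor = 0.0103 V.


Dynamic range = 20 * log10(Vmax / Vnoise).
DR = 20 * log10(8.91 / 0.0103)
DR = 20 * log10(865.05)
DR = 58.74 dB

58.74 dB


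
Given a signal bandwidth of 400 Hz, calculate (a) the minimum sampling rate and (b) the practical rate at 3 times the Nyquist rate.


By Nyquist theorem, fs_min = 2 * fmax.
fs_min = 2 * 400 = 800 Hz
Practical rate = 3 * fs_min = 3 * 800 = 2400 Hz

fs_min = 800 Hz, fs_practical = 2400 Hz


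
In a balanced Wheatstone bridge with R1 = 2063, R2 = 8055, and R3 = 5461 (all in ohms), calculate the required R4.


At balance: R1*R4 = R2*R3, so R4 = R2*R3/R1.
R4 = 8055 * 5461 / 2063
R4 = 43988355 / 2063
R4 = 21322.52 ohm

21322.52 ohm


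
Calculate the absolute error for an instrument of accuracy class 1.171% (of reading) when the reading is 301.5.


Absolute error = (accuracy% / 100) * reading.
Error = (1.171 / 100) * 301.5
Error = 0.01171 * 301.5
Error = 3.5306

3.5306


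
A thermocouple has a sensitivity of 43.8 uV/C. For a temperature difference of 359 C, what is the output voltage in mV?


The thermocouple output V = sensitivity * dT.
V = 43.8 uV/C * 359 C
V = 15724.2 uV
V = 15.724 mV

15.724 mV


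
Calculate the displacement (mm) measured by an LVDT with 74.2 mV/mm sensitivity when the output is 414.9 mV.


Displacement = Vout / sensitivity.
d = 414.9 / 74.2
d = 5.592 mm

5.592 mm


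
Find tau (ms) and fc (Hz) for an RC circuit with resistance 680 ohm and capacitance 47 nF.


Time constant: tau = R * C.
tau = 680 * 4.70e-08 = 3.196e-05 s
tau = 0.032 ms
Cutoff frequency: fc = 1 / (2*pi*R*C).
fc = 1 / (2*pi*3.196e-05) = 4979.82 Hz

tau = 0.032 ms, fc = 4979.82 Hz


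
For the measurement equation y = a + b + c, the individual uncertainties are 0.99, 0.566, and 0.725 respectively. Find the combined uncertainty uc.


For a sum of independent quantities, uc = sqrt(u1^2 + u2^2 + u3^2).
uc = sqrt(0.99^2 + 0.566^2 + 0.725^2)
uc = sqrt(0.9801 + 0.320356 + 0.525625)
uc = 1.3513

1.3513


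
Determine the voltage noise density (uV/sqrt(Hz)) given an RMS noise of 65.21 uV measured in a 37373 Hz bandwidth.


Noise spectral density = Vrms / sqrt(BW).
NSD = 65.21 / sqrt(37373)
NSD = 65.21 / 193.321
NSD = 0.3373 uV/sqrt(Hz)

0.3373 uV/sqrt(Hz)


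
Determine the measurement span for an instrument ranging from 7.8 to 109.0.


Span = upper range - lower range.
Span = 109.0 - (7.8)
Span = 101.2

101.2


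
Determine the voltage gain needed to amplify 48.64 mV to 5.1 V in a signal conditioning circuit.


Gain = Vout / Vin (converting to same units).
G = 5.1 V / 48.64 mV
G = 5100.0 mV / 48.64 mV
G = 104.85

104.85


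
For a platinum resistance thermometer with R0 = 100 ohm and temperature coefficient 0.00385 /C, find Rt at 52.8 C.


The RTD equation: Rt = R0 * (1 + alpha * T).
Rt = 100 * (1 + 0.00385 * 52.8)
Rt = 100 * (1 + 0.20328)
Rt = 100 * 1.20328
Rt = 120.328 ohm

120.328 ohm


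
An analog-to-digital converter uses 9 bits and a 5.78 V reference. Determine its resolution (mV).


The resolution (LSB) of an ADC is Vref / 2^n.
LSB = 5.78 / 2^9
LSB = 5.78 / 512
LSB = 0.01128906 V = 11.2890625 mV

11.2890625 mV


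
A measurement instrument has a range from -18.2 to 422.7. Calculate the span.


Span = upper range - lower range.
Span = 422.7 - (-18.2)
Span = 440.9

440.9


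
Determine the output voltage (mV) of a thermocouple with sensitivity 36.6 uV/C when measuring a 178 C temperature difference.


The thermocouple output V = sensitivity * dT.
V = 36.6 uV/C * 178 C
V = 6514.8 uV
V = 6.515 mV

6.515 mV


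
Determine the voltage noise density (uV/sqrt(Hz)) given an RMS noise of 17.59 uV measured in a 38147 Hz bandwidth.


Noise spectral density = Vrms / sqrt(BW).
NSD = 17.59 / sqrt(38147)
NSD = 17.59 / 195.3126
NSD = 0.0901 uV/sqrt(Hz)

0.0901 uV/sqrt(Hz)


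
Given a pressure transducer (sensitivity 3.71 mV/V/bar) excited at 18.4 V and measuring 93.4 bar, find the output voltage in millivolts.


Output = sensitivity * Vex * P.
Vout = 3.71 * 18.4 * 93.4
Vout = 68.264 * 93.4
Vout = 6375.86 mV

6375.86 mV


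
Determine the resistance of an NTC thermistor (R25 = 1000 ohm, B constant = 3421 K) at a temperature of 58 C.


NTC thermistor equation: Rt = R25 * exp(B * (1/T - 1/T25)).
T in Kelvin: 331.15 K, T25 = 298.15 K
1/T - 1/T25 = 1/331.15 - 1/298.15 = -0.00033424
B * (1/T - 1/T25) = 3421 * -0.00033424 = -1.1434
Rt = 1000 * exp(-1.1434) = 318.7 ohm

318.7 ohm


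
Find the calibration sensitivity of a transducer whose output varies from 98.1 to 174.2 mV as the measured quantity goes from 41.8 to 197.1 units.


Sensitivity = (y2 - y1) / (x2 - x1).
S = (174.2 - 98.1) / (197.1 - 41.8)
S = 76.1 / 155.3
S = 0.49 mV/unit

0.49 mV/unit


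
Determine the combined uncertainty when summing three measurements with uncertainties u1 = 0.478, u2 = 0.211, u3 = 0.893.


For a sum of independent quantities, uc = sqrt(u1^2 + u2^2 + u3^2).
uc = sqrt(0.478^2 + 0.211^2 + 0.893^2)
uc = sqrt(0.228484 + 0.044521 + 0.797449)
uc = 1.0346

1.0346


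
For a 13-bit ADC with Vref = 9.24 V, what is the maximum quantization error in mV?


The maximum quantization error is +/- LSB/2.
LSB = Vref / 2^n = 9.24 / 8192 = 0.00112793 V
Max error = LSB / 2 = 0.00112793 / 2 = 0.00056396 V
Max error = 0.564 mV

0.564 mV


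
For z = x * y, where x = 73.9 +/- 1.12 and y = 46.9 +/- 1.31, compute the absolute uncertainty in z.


For a product z = x*y, the relative uncertainty is:
uz/z = sqrt((ux/x)^2 + (uy/y)^2)
Relative uncertainties: ux/x = 1.12/73.9 = 0.015156
uy/y = 1.31/46.9 = 0.027932
z = 73.9 * 46.9 = 3465.9
uz = 3465.9 * sqrt(0.015156^2 + 0.027932^2) = 110.142

110.142


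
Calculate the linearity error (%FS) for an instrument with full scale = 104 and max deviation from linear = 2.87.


Linearity error = (max deviation / full scale) * 100%.
Linearity = (2.87 / 104) * 100
Linearity = 2.76 %FS

2.76 %FS


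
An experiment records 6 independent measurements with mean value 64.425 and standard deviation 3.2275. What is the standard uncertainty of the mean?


The standard uncertainty for Type A evaluation is u = s / sqrt(n).
u = 3.2275 / sqrt(6)
u = 3.2275 / 2.4495
u = 1.3176

1.3176


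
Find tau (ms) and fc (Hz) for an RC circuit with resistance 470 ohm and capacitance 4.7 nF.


Time constant: tau = R * C.
tau = 470 * 4.70e-09 = 2.209e-06 s
tau = 0.0022 ms
Cutoff frequency: fc = 1 / (2*pi*R*C).
fc = 1 / (2*pi*2.209e-06) = 72048.41 Hz

tau = 0.0022 ms, fc = 72048.41 Hz


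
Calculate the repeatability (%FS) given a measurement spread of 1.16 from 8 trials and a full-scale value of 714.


Repeatability = (spread / full scale) * 100%.
R = (1.16 / 714) * 100
R = 0.162 %FS

0.162 %FS


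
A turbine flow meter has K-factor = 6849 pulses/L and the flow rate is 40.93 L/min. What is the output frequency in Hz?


Frequency = K * Q / 60 (converting L/min to L/s).
f = 6849 * 40.93 / 60
f = 280329.57 / 60
f = 4672.16 Hz

4672.16 Hz


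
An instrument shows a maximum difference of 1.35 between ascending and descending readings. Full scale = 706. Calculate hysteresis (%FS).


Hysteresis = (max difference / full scale) * 100%.
H = (1.35 / 706) * 100
H = 0.191 %FS

0.191 %FS


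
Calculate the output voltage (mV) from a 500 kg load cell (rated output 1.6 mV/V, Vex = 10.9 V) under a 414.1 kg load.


Vout = rated_output * Vex * (load / capacity).
Vout = 1.6 * 10.9 * (414.1 / 500)
Vout = 1.6 * 10.9 * 0.8282
Vout = 14.444 mV

14.444 mV


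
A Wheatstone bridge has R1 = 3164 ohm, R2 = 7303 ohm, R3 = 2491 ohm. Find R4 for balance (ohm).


At balance: R1*R4 = R2*R3, so R4 = R2*R3/R1.
R4 = 7303 * 2491 / 3164
R4 = 18191773 / 3164
R4 = 5749.61 ohm

5749.61 ohm


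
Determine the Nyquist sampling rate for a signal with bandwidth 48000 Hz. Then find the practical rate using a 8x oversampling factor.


By Nyquist theorem, fs_min = 2 * fmax.
fs_min = 2 * 48000 = 96000 Hz
Practical rate = 8 * fs_min = 8 * 96000 = 768000 Hz

fs_min = 96000 Hz, fs_practical = 768000 Hz


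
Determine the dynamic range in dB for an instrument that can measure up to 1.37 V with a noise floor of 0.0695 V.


Dynamic range = 20 * log10(Vmax / Vnoise).
DR = 20 * log10(1.37 / 0.0695)
DR = 20 * log10(19.71)
DR = 25.89 dB

25.89 dB


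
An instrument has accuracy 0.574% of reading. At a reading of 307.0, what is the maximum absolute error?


Absolute error = (accuracy% / 100) * reading.
Error = (0.574 / 100) * 307.0
Error = 0.00574 * 307.0
Error = 1.7622

1.7622


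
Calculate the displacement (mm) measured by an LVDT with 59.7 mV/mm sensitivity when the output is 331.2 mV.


Displacement = Vout / sensitivity.
d = 331.2 / 59.7
d = 5.548 mm

5.548 mm


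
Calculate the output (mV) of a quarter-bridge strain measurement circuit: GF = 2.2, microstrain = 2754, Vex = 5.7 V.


Quarter bridge output: Vout = (GF * epsilon * Vex) / 4.
Vout = (2.2 * 2754e-6 * 5.7) / 4
Vout = 0.03453516 / 4 V
Vout = 0.00863379 V = 8.6338 mV

8.6338 mV


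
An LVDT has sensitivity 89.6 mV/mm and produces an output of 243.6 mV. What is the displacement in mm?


Displacement = Vout / sensitivity.
d = 243.6 / 89.6
d = 2.719 mm

2.719 mm


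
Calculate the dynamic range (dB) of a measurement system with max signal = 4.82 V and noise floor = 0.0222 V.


Dynamic range = 20 * log10(Vmax / Vnoise).
DR = 20 * log10(4.82 / 0.0222)
DR = 20 * log10(217.12)
DR = 46.73 dB

46.73 dB


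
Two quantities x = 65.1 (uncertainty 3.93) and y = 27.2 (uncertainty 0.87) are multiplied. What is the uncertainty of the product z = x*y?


For a product z = x*y, the relative uncertainty is:
uz/z = sqrt((ux/x)^2 + (uy/y)^2)
Relative uncertainties: ux/x = 3.93/65.1 = 0.060369
uy/y = 0.87/27.2 = 0.031985
z = 65.1 * 27.2 = 1770.7
uz = 1770.7 * sqrt(0.060369^2 + 0.031985^2) = 120.973

120.973


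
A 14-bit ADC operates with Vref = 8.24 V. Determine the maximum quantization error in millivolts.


The maximum quantization error is +/- LSB/2.
LSB = Vref / 2^n = 8.24 / 16384 = 0.00050293 V
Max error = LSB / 2 = 0.00050293 / 2 = 0.00025146 V
Max error = 0.2515 mV

0.2515 mV


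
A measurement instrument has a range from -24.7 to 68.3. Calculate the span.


Span = upper range - lower range.
Span = 68.3 - (-24.7)
Span = 93.0

93.0


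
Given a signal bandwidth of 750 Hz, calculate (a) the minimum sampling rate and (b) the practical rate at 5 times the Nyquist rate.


By Nyquist theorem, fs_min = 2 * fmax.
fs_min = 2 * 750 = 1500 Hz
Practical rate = 5 * fs_min = 5 * 1500 = 7500 Hz

fs_min = 1500 Hz, fs_practical = 7500 Hz


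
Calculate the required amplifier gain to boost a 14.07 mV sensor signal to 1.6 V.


Gain = Vout / Vin (converting to same units).
G = 1.6 V / 14.07 mV
G = 1600.0 mV / 14.07 mV
G = 113.72

113.72


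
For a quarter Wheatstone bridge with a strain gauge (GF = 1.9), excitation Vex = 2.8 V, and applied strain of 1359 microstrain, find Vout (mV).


Quarter bridge output: Vout = (GF * epsilon * Vex) / 4.
Vout = (1.9 * 1359e-6 * 2.8) / 4
Vout = 0.00722988 / 4 V
Vout = 0.00180747 V = 1.8075 mV

1.8075 mV


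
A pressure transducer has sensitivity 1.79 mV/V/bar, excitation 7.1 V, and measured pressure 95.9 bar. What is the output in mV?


Output = sensitivity * Vex * P.
Vout = 1.79 * 7.1 * 95.9
Vout = 12.709 * 95.9
Vout = 1218.79 mV

1218.79 mV


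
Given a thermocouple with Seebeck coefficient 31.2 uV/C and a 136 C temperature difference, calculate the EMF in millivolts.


The thermocouple output V = sensitivity * dT.
V = 31.2 uV/C * 136 C
V = 4243.2 uV
V = 4.243 mV

4.243 mV


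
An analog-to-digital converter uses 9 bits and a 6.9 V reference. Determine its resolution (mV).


The resolution (LSB) of an ADC is Vref / 2^n.
LSB = 6.9 / 2^9
LSB = 6.9 / 512
LSB = 0.01347656 V = 13.4765625 mV

13.4765625 mV


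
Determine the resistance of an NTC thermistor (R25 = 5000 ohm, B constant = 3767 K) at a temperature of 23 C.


NTC thermistor equation: Rt = R25 * exp(B * (1/T - 1/T25)).
T in Kelvin: 296.15 K, T25 = 298.15 K
1/T - 1/T25 = 1/296.15 - 1/298.15 = 2.265e-05
B * (1/T - 1/T25) = 3767 * 2.265e-05 = 0.0853
Rt = 5000 * exp(0.0853) = 5445.4 ohm

5445.4 ohm


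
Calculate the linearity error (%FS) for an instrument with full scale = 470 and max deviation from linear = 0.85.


Linearity error = (max deviation / full scale) * 100%.
Linearity = (0.85 / 470) * 100
Linearity = 0.181 %FS

0.181 %FS


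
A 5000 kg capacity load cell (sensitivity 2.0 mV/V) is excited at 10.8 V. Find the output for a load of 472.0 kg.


Vout = rated_output * Vex * (load / capacity).
Vout = 2.0 * 10.8 * (472.0 / 5000)
Vout = 2.0 * 10.8 * 0.0944
Vout = 2.039 mV

2.039 mV


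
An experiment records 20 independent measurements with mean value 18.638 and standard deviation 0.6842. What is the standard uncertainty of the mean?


The standard uncertainty for Type A evaluation is u = s / sqrt(n).
u = 0.6842 / sqrt(20)
u = 0.6842 / 4.4721
u = 0.153

0.153


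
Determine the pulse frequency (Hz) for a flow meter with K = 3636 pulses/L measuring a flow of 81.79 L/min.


Frequency = K * Q / 60 (converting L/min to L/s).
f = 3636 * 81.79 / 60
f = 297388.44 / 60
f = 4956.47 Hz

4956.47 Hz


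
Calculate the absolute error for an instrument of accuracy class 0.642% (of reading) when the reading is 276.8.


Absolute error = (accuracy% / 100) * reading.
Error = (0.642 / 100) * 276.8
Error = 0.00642 * 276.8
Error = 1.7771

1.7771


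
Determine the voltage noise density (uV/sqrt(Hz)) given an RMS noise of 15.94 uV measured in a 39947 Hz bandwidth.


Noise spectral density = Vrms / sqrt(BW).
NSD = 15.94 / sqrt(39947)
NSD = 15.94 / 199.8675
NSD = 0.0798 uV/sqrt(Hz)

0.0798 uV/sqrt(Hz)


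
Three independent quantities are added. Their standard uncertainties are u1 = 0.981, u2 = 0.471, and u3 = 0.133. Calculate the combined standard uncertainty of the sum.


For a sum of independent quantities, uc = sqrt(u1^2 + u2^2 + u3^2).
uc = sqrt(0.981^2 + 0.471^2 + 0.133^2)
uc = sqrt(0.962361 + 0.221841 + 0.017689)
uc = 1.0963

1.0963


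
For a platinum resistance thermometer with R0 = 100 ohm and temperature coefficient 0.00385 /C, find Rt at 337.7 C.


The RTD equation: Rt = R0 * (1 + alpha * T).
Rt = 100 * (1 + 0.00385 * 337.7)
Rt = 100 * (1 + 1.300145)
Rt = 100 * 2.300145
Rt = 230.014 ohm

230.014 ohm


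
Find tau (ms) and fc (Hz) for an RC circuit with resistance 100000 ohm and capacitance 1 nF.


Time constant: tau = R * C.
tau = 100000 * 1.00e-09 = 0.0001 s
tau = 0.1 ms
Cutoff frequency: fc = 1 / (2*pi*R*C).
fc = 1 / (2*pi*0.0001) = 1591.55 Hz

tau = 0.1 ms, fc = 1591.55 Hz


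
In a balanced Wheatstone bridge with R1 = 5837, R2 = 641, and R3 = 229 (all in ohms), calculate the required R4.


At balance: R1*R4 = R2*R3, so R4 = R2*R3/R1.
R4 = 641 * 229 / 5837
R4 = 146789 / 5837
R4 = 25.15 ohm

25.15 ohm


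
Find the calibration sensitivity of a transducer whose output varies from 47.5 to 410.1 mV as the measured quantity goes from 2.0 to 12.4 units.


Sensitivity = (y2 - y1) / (x2 - x1).
S = (410.1 - 47.5) / (12.4 - 2.0)
S = 362.6 / 10.4
S = 34.8654 mV/unit

34.8654 mV/unit


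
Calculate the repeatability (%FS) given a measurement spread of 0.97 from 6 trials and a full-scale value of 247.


Repeatability = (spread / full scale) * 100%.
R = (0.97 / 247) * 100
R = 0.393 %FS

0.393 %FS


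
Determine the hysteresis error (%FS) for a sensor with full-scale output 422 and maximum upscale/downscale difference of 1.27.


Hysteresis = (max difference / full scale) * 100%.
H = (1.27 / 422) * 100
H = 0.301 %FS

0.301 %FS


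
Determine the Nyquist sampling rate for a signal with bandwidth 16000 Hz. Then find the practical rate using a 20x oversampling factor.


By Nyquist theorem, fs_min = 2 * fmax.
fs_min = 2 * 16000 = 32000 Hz
Practical rate = 20 * fs_min = 20 * 32000 = 640000 Hz

fs_min = 32000 Hz, fs_practical = 640000 Hz


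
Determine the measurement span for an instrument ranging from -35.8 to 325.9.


Span = upper range - lower range.
Span = 325.9 - (-35.8)
Span = 361.7

361.7


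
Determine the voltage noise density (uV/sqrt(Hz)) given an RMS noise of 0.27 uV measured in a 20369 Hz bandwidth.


Noise spectral density = Vrms / sqrt(BW).
NSD = 0.27 / sqrt(20369)
NSD = 0.27 / 142.72
NSD = 0.0019 uV/sqrt(Hz)

0.0019 uV/sqrt(Hz)


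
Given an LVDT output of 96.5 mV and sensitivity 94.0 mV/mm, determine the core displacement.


Displacement = Vout / sensitivity.
d = 96.5 / 94.0
d = 1.027 mm

1.027 mm


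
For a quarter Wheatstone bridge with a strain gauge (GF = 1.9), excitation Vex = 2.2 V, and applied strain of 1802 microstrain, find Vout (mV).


Quarter bridge output: Vout = (GF * epsilon * Vex) / 4.
Vout = (1.9 * 1802e-6 * 2.2) / 4
Vout = 0.00753236 / 4 V
Vout = 0.00188309 V = 1.8831 mV

1.8831 mV


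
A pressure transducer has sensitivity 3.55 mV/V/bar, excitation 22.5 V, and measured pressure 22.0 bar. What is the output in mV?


Output = sensitivity * Vex * P.
Vout = 3.55 * 22.5 * 22.0
Vout = 79.875 * 22.0
Vout = 1757.25 mV

1757.25 mV


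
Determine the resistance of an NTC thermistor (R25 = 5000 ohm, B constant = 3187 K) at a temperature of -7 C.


NTC thermistor equation: Rt = R25 * exp(B * (1/T - 1/T25)).
T in Kelvin: 266.15 K, T25 = 298.15 K
1/T - 1/T25 = 1/266.15 - 1/298.15 = 0.00040326
B * (1/T - 1/T25) = 3187 * 0.00040326 = 1.2852
Rt = 5000 * exp(1.2852) = 18077.0 ohm

18077.0 ohm


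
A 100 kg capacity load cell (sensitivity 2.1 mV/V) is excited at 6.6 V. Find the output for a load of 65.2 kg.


Vout = rated_output * Vex * (load / capacity).
Vout = 2.1 * 6.6 * (65.2 / 100)
Vout = 2.1 * 6.6 * 0.652
Vout = 9.037 mV

9.037 mV


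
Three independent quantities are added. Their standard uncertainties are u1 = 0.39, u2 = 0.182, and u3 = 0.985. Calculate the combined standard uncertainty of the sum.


For a sum of independent quantities, uc = sqrt(u1^2 + u2^2 + u3^2).
uc = sqrt(0.39^2 + 0.182^2 + 0.985^2)
uc = sqrt(0.1521 + 0.033124 + 0.970225)
uc = 1.0749

1.0749


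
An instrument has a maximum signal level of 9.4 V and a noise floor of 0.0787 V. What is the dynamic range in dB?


Dynamic range = 20 * log10(Vmax / Vnoise).
DR = 20 * log10(9.4 / 0.0787)
DR = 20 * log10(119.44)
DR = 41.54 dB

41.54 dB


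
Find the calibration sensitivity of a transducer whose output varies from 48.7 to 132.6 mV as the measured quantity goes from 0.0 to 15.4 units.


Sensitivity = (y2 - y1) / (x2 - x1).
S = (132.6 - 48.7) / (15.4 - 0.0)
S = 83.9 / 15.4
S = 5.4481 mV/unit

5.4481 mV/unit


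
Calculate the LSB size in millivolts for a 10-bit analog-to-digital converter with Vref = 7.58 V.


The resolution (LSB) of an ADC is Vref / 2^n.
LSB = 7.58 / 2^10
LSB = 7.58 / 1024
LSB = 0.00740234 V = 7.40234375 mV

7.40234375 mV


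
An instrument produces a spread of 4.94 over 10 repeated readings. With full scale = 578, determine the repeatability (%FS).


Repeatability = (spread / full scale) * 100%.
R = (4.94 / 578) * 100
R = 0.855 %FS

0.855 %FS


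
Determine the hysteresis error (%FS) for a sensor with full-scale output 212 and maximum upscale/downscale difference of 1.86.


Hysteresis = (max difference / full scale) * 100%.
H = (1.86 / 212) * 100
H = 0.877 %FS

0.877 %FS


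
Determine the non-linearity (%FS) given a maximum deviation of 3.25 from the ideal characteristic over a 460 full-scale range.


Linearity error = (max deviation / full scale) * 100%.
Linearity = (3.25 / 460) * 100
Linearity = 0.707 %FS

0.707 %FS


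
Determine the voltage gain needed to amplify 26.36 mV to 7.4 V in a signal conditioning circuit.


Gain = Vout / Vin (converting to same units).
G = 7.4 V / 26.36 mV
G = 7400.0 mV / 26.36 mV
G = 280.73

280.73


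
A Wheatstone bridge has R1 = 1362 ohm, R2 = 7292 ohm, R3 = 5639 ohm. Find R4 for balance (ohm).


At balance: R1*R4 = R2*R3, so R4 = R2*R3/R1.
R4 = 7292 * 5639 / 1362
R4 = 41119588 / 1362
R4 = 30190.59 ohm

30190.59 ohm


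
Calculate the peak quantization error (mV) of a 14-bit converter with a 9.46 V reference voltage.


The maximum quantization error is +/- LSB/2.
LSB = Vref / 2^n = 9.46 / 16384 = 0.00057739 V
Max error = LSB / 2 = 0.00057739 / 2 = 0.0002887 V
Max error = 0.2887 mV

0.2887 mV


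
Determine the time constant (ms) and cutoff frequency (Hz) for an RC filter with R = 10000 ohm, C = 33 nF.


Time constant: tau = R * C.
tau = 10000 * 3.30e-08 = 0.00033 s
tau = 0.33 ms
Cutoff frequency: fc = 1 / (2*pi*R*C).
fc = 1 / (2*pi*0.00033) = 482.29 Hz

tau = 0.33 ms, fc = 482.29 Hz


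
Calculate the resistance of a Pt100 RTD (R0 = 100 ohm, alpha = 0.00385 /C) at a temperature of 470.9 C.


The RTD equation: Rt = R0 * (1 + alpha * T).
Rt = 100 * (1 + 0.00385 * 470.9)
Rt = 100 * (1 + 1.812965)
Rt = 100 * 2.812965
Rt = 281.297 ohm

281.297 ohm


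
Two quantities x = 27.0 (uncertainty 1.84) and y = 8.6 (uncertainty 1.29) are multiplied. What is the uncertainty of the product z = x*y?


For a product z = x*y, the relative uncertainty is:
uz/z = sqrt((ux/x)^2 + (uy/y)^2)
Relative uncertainties: ux/x = 1.84/27.0 = 0.068148
uy/y = 1.29/8.6 = 0.15
z = 27.0 * 8.6 = 232.2
uz = 232.2 * sqrt(0.068148^2 + 0.15^2) = 38.256

38.256


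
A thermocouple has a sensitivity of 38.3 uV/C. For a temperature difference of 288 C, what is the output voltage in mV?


The thermocouple output V = sensitivity * dT.
V = 38.3 uV/C * 288 C
V = 11030.4 uV
V = 11.03 mV

11.03 mV


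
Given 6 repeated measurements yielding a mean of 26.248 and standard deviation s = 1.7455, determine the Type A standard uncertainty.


The standard uncertainty for Type A evaluation is u = s / sqrt(n).
u = 1.7455 / sqrt(6)
u = 1.7455 / 2.4495
u = 0.7126

0.7126


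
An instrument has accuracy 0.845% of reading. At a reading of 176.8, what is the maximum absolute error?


Absolute error = (accuracy% / 100) * reading.
Error = (0.845 / 100) * 176.8
Error = 0.00845 * 176.8
Error = 1.494

1.494


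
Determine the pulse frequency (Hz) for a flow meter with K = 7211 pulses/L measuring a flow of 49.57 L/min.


Frequency = K * Q / 60 (converting L/min to L/s).
f = 7211 * 49.57 / 60
f = 357449.27 / 60
f = 5957.49 Hz

5957.49 Hz


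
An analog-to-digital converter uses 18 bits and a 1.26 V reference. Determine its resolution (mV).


The resolution (LSB) of an ADC is Vref / 2^n.
LSB = 1.26 / 2^18
LSB = 1.26 / 262144
LSB = 4.81e-06 V = 0.00480652 mV

0.00480652 mV


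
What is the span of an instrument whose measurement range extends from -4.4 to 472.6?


Span = upper range - lower range.
Span = 472.6 - (-4.4)
Span = 477.0

477.0


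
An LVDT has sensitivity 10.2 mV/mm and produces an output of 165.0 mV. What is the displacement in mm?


Displacement = Vout / sensitivity.
d = 165.0 / 10.2
d = 16.176 mm

16.176 mm


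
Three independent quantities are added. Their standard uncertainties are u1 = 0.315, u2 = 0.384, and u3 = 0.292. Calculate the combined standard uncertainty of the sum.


For a sum of independent quantities, uc = sqrt(u1^2 + u2^2 + u3^2).
uc = sqrt(0.315^2 + 0.384^2 + 0.292^2)
uc = sqrt(0.099225 + 0.147456 + 0.085264)
uc = 0.5761

0.5761


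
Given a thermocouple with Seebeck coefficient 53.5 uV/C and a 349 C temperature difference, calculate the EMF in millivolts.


The thermocouple output V = sensitivity * dT.
V = 53.5 uV/C * 349 C
V = 18671.5 uV
V = 18.672 mV

18.672 mV


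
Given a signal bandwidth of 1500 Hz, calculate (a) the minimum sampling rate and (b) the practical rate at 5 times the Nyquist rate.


By Nyquist theorem, fs_min = 2 * fmax.
fs_min = 2 * 1500 = 3000 Hz
Practical rate = 5 * fs_min = 5 * 3000 = 15000 Hz

fs_min = 3000 Hz, fs_practical = 15000 Hz


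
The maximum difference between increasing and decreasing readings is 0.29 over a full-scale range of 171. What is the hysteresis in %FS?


Hysteresis = (max difference / full scale) * 100%.
H = (0.29 / 171) * 100
H = 0.17 %FS

0.17 %FS


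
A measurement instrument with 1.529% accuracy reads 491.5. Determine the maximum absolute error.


Absolute error = (accuracy% / 100) * reading.
Error = (1.529 / 100) * 491.5
Error = 0.01529 * 491.5
Error = 7.515

7.515
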